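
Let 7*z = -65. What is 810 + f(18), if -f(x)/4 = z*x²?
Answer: 89910/7 ≈ 12844.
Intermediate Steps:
z = -65/7 (z = (⅐)*(-65) = -65/7 ≈ -9.2857)
f(x) = 260*x²/7 (f(x) = -(-260)*x²/7 = 260*x²/7)
810 + f(18) = 810 + (260/7)*18² = 810 + (260/7)*324 = 810 + 84240/7 = 89910/7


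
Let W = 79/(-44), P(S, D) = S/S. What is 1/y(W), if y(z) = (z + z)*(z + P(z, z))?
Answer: 968/2765 ≈ 0.35009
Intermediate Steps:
P(S, D) = 1
W = -79/44 (W = 79*(-1/44) = -79/44 ≈ -1.7955)
y(z) = 2*z*(1 + z) (y(z) = (z + z)*(z + 1) = (2*z)*(1 + z) = 2*z*(1 + z))
1/y(W) = 1/(2*(-79/44)*(1 - 79/44)) = 1/(2*(-79/44)*(-35/44)) = 1/(2765/968) = 968/2765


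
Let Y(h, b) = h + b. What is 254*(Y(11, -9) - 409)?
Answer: -103378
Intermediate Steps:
Y(h, b) = b + h
254*(Y(11, -9) - 409) = 254*((-9 + 11) - 409) = 254*(2 - 409) = 254*(-407) = -103378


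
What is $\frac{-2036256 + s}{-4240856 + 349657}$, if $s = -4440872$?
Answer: $\frac{6477128}{3891199} \approx 1.6646$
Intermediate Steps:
$\frac{-2036256 + s}{-4240856 + 349657} = \frac{-2036256 - 4440872}{-4240856 + 349657} = - \frac{6477128}{-3891199} = \left(-6477128\right) \left(- \frac{1}{3891199}\right) = \frac{6477128}{3891199}$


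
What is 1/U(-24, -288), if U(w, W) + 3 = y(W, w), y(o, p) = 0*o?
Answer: -⅓ ≈ -0.33333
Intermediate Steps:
y(o, p) = 0
U(w, W) = -3 (U(w, W) = -3 + 0 = -3)
1/U(-24, -288) = 1/(-3) = -⅓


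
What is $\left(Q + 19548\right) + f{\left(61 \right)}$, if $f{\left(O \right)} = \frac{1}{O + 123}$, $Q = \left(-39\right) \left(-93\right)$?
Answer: $\frac{4264201}{184} \approx 23175.0$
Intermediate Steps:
$Q = 3627$
$f{\left(O \right)} = \frac{1}{123 + O}$
$\left(Q + 19548\right) + f{\left(61 \right)} = \left(3627 + 19548\right) + \frac{1}{123 + 61} = 23175 + \frac{1}{184} = \frac{4264201}{184}$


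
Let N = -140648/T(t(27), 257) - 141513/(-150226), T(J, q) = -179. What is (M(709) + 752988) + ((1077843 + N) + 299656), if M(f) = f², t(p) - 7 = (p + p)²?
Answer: 70828237295547/26890454 ≈ 2.6340e+6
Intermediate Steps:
t(p) = 7 + 4*p² (t(p) = 7 + (p + p)² = 7 + (2*p)² = 7 + 4*p²)
N = 21154317275/26890454 (N = -140648/(-179) - 141513/(-150226) = -140648*(-1/179) - 141513*(-1/150226) = 140648/179 + 141513/150226 = 21154317275/26890454 ≈ 786.68)
(M(709) + 752988) + ((1077843 + N) + 299656) = (709² + 752988) + ((1077843 + 21154317275/26890454) + 299656) = (502681 + 752988) + (29004841927997/26890454 + 299656) = 1255669 + 37062727811821/26890454 = 70828237295547/26890454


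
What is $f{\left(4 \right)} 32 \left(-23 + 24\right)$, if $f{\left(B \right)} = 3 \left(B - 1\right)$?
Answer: $288$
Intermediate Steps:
$f{\left(B \right)} = -3 + 3 B$ ($f{\left(B \right)} = 3 \left(-1 + B\right) = -3 + 3 B$)
$f{\left(4 \right)} 32 \left(-23 + 24\right) = \left(-3 + 3 \cdot 4\right) 32 \left(-23 + 24\right) = \left(-3 + 12\right) 32 \cdot 1 = 9 \cdot 32 \cdot 1 = 288 \cdot 1 = 288$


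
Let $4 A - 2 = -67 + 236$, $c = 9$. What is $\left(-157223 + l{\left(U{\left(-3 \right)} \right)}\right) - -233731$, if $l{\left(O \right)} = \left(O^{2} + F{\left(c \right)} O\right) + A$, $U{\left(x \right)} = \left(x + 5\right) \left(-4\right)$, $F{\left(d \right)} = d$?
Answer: $\frac{306171}{4} \approx 76543.0$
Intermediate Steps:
$A = \frac{171}{4}$ ($A = \frac{1}{2} + \frac{-67 + 236}{4} = \frac{1}{2} + \frac{1}{4} \cdot 169 = \frac{1}{2} + \frac{169}{4} = \frac{171}{4} \approx 42.75$)
$U{\left(x \right)} = -20 - 4 x$ ($U{\left(x \right)} = \left(5 + x\right) \left(-4\right) = -20 - 4 x$)
$l{\left(O \right)} = \frac{171}{4} + O^{2} + 9 O$ ($l{\left(O \right)} = \left(O^{2} + 9 O\right) + \frac{171}{4} = \frac{171}{4} + O^{2} + 9 O$)
$\left(-157223 + l{\left(U{\left(-3 \right)} \right)}\right) - -233731 = \left(-157223 + \left(\frac{171}{4} + \left(-20 - -12\right)^{2} + 9 \left(-20 - -12\right)\right)\right) - -233731 = \left(-157223 + \left(\frac{171}{4} + \left(-20 + 12\right)^{2} + 9 \left(-20 + 12\right)\right)\right) + 233731 = \left(-157223 + \left(\frac{171}{4} + \left(-8\right)^{2} + 9 \left(-8\right)\right)\right) + 233731 = \left(-157223 + \left(\frac{171}{4} + 64 - 72\right)\right) + 233731 = \left(-157223 + \frac{139}{4}\right) + 233731 = - \frac{628753}{4} + 233731 = \frac{306171}{4}$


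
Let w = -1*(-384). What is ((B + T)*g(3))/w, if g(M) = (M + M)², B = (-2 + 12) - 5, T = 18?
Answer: 69/32 ≈ 2.1563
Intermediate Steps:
B = 5 (B = 10 - 5 = 5)
g(M) = 4*M² (g(M) = (2*M)² = 4*M²)
w = 384
((B + T)*g(3))/w = ((5 + 18)*(4*3²))/384 = (23*(4*9))*(1/384) = (23*36)*(1/384) = 828*(1/384) = 69/32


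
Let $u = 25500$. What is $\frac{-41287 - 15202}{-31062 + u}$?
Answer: $\frac{56489}{5562} \approx 10.156$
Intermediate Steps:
$\frac{-41287 - 15202}{-31062 + u} = \frac{-41287 - 15202}{-31062 + 25500} = - \frac{56489}{-5562} = \left(-56489\right) \left(- \frac{1}{5562}\right) = \frac{56489}{5562}$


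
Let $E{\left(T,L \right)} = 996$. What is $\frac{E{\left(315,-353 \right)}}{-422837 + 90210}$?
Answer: $- \frac{996}{332627} \approx -0.0029943$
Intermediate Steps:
$\frac{E{\left(315,-353 \right)}}{-422837 + 90210} = \frac{996}{-422837 + 90210} = \frac{996}{-332627} = 996 \left(- \frac{1}{332627}\right) = - \frac{996}{332627}$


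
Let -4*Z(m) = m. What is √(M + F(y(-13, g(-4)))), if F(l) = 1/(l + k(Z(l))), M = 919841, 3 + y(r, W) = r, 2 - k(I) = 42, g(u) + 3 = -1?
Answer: 3*√80128370/28 ≈ 959.08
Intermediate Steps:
Z(m) = -m/4
g(u) = -4 (g(u) = -3 - 1 = -4)
k(I) = -40 (k(I) = 2 - 1*42 = 2 - 42 = -40)
y(r, W) = -3 + r
F(l) = 1/(-40 + l) (F(l) = 1/(l - 40) = 1/(-40 + l))
√(M + F(y(-13, g(-4)))) = √(919841 + 1/(-40 + (-3 - 13))) = √(919841 + 1/(-40 - 16)) = √(919841 + 1/(-56)) = √(919841 - 1/56) = √(51511095/56) = 3*√80128370/28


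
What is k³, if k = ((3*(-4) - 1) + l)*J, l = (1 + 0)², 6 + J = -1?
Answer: 592704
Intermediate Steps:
J = -7 (J = -6 - 1 = -7)
l = 1 (l = 1² = 1)
k = 84 (k = ((3*(-4) - 1) + 1)*(-7) = ((-12 - 1) + 1)*(-7) = (-13 + 1)*(-7) = -12*(-7) = 84)
k³ = 84³ = 592704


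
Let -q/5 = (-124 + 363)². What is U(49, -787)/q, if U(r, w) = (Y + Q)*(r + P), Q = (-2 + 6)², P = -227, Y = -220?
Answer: -36312/285605 ≈ -0.12714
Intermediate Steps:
Q = 16 (Q = 4² = 16)
U(r, w) = 46308 - 204*r (U(r, w) = (-220 + 16)*(r - 227) = -204*(-227 + r) = 46308 - 204*r)
q = -285605 (q = -5*(-124 + 363)² = -5*239² = -5*57121 = -285605)
U(49, -787)/q = (46308 - 204*49)/(-285605) = (46308 - 9996)*(-1/285605) = 36312*(-1/285605) = -36312/285605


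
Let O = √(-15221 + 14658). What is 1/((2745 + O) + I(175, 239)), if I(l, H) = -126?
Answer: 2619/6859724 - I*√563/6859724 ≈ 0.00038179 - 3.459e-6*I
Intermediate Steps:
O = I*√563 (O = √(-563) = I*√563 ≈ 23.728*I)
1/((2745 + O) + I(175, 239)) = 1/((2745 + I*√563) - 126) = 1/(2619 + I*√563)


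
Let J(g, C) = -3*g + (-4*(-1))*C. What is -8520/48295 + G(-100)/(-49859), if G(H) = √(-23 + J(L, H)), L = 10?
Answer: -1704/9659 - I*√453/49859 ≈ -0.17642 - 0.00042688*I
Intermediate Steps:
J(g, C) = -3*g + 4*C
G(H) = √(-53 + 4*H) (G(H) = √(-23 + (-3*10 + 4*H)) = √(-23 + (-30 + 4*H)) = √(-53 + 4*H))
-8520/48295 + G(-100)/(-49859) = -8520/48295 + √(-53 + 4*(-100))/(-49859) = -8520*1/48295 + √(-53 - 400)*(-1/49859) = -1704/9659 + √(-453)*(-1/49859) = -1704/9659 + (I*√453)*(-1/49859) = -1704/9659 - I*√453/49859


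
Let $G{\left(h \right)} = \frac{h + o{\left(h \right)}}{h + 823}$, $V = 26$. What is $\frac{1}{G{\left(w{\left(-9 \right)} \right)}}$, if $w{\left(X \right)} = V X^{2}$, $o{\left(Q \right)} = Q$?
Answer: $\frac{2929}{4212} \approx 0.69539$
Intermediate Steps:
$w{\left(X \right)} = 26 X^{2}$
$G{\left(h \right)} = \frac{2 h}{823 + h}$ ($G{\left(h \right)} = \frac{h + h}{h + 823} = \frac{2 h}{823 + h}$)
$\frac{1}{G{\left(w{\left(-9 \right)} \right)}} = \frac{1}{2 \cdot 26 \left(-9\right)^{2} \frac{1}{823 + 26 \left(-9\right)^{2}}} = \frac{1}{2 \cdot 26 \cdot 81 \frac{1}{823 + 26 \cdot 81}} = \frac{1}{2 \cdot 2106 \frac{1}{823 + 2106}} = \frac{1}{2 \cdot 2106 \cdot \frac{1}{2929}} = \frac{1}{\frac{4212}{2929}} = \frac{2929}{4212}$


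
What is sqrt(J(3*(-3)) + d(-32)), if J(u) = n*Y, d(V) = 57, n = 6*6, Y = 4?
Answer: sqrt(201) ≈ 14.177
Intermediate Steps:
n = 36
J(u) = 144 (J(u) = 36*4 = 144)
sqrt(J(3*(-3)) + d(-32)) = sqrt(144 + 57) = sqrt(201)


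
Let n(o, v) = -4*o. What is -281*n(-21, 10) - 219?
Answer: -23823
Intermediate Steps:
-281*n(-21, 10) - 219 = -(-1124)*(-21) - 219 = -281*84 - 219 = -23604 - 219 = -23823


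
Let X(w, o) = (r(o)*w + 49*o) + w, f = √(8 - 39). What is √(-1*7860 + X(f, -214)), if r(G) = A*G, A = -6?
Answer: √(-18346 + 1285*I*√31) ≈ 25.94 + 137.91*I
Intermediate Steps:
f = I*√31 (f = √(-31) = I*√31 ≈ 5.5678*I)
r(G) = -6*G
X(w, o) = w + 49*o - 6*o*w (X(w, o) = ((-6*o)*w + 49*o) + w = (-6*o*w + 49*o) + w = (49*o - 6*o*w) + w = w + 49*o - 6*o*w)
√(-1*7860 + X(f, -214)) = √(-1*7860 + (I*√31 + 49*(-214) - 6*(-214)*I*√31)) = √(-7860 + (I*√31 - 10486 + 1284*I*√31)) = √(-7860 + (-10486 + 1285*I*√31)) = √(-18346 + 1285*I*√31)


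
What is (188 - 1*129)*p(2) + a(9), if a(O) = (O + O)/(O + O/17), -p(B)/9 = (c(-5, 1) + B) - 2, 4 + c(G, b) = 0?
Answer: 19133/9 ≈ 2125.9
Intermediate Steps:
c(G, b) = -4 (c(G, b) = -4 + 0 = -4)
p(B) = 54 - 9*B (p(B) = -9*((-4 + B) - 2) = -9*(-6 + B) = 54 - 9*B)
a(O) = 17/9 (a(O) = (2*O)/(O + O*(1/17)) = (2*O)/(O + O/17) = (2*O)/((18*O/17)) = (2*O)*(17/(18*O)) = 17/9)
(188 - 1*129)*p(2) + a(9) = (188 - 1*129)*(54 - 9*2) + 17/9 = (188 - 129)*(54 - 18) + 17/9 = 59*36 + 17/9 = 2124 + 17/9 = 19133/9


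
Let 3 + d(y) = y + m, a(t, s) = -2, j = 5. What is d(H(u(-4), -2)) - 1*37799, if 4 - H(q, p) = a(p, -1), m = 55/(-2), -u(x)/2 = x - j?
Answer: -75647/2 ≈ -37824.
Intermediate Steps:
u(x) = 10 - 2*x (u(x) = -2*(x - 1*5) = -2*(x - 5) = -2*(-5 + x) = 10 - 2*x)
m = -55/2 (m = 55*(-1/2) = -55/2 ≈ -27.500)
H(q, p) = 6 (H(q, p) = 4 - 1*(-2) = 4 + 2 = 6)
d(y) = -61/2 + y (d(y) = -3 + (y - 55/2) = -3 + (-55/2 + y) = -61/2 + y)
d(H(u(-4), -2)) - 1*37799 = (-61/2 + 6) - 1*37799 = -49/2 - 37799 = -75647/2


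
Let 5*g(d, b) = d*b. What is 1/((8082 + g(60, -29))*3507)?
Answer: 1/27123138 ≈ 3.6869e-8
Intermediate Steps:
g(d, b) = b*d/5 (g(d, b) = (d*b)/5 = (b*d)/5 = b*d/5)
1/((8082 + g(60, -29))*3507) = 1/((8082 + (⅕)*(-29)*60)*3507) = (1/3507)/(8082 - 348) = (1/3507)/7734 = (1/7734)*(1/3507) = 1/27123138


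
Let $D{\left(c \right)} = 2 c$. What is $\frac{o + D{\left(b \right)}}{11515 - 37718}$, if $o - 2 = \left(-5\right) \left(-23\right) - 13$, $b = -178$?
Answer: $\frac{252}{26203} \approx 0.0096172$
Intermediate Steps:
$o = 104$ ($o = 2 - -102 = 2 + \left(115 - 13\right) = 2 + 102 = 104$)
$\frac{o + D{\left(b \right)}}{11515 - 37718} = \frac{104 + 2 \left(-178\right)}{11515 - 37718} = \frac{104 - 356}{-26203} = \left(-252\right) \left(- \frac{1}{26203}\right) = \frac{252}{26203}$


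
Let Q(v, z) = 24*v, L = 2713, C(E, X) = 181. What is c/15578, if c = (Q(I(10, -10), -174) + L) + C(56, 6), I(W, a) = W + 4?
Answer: 1615/7789 ≈ 0.20734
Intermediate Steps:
I(W, a) = 4 + W
c = 3230 (c = (24*(4 + 10) + 2713) + 181 = (24*14 + 2713) + 181 = (336 + 2713) + 181 = 3049 + 181 = 3230)
c/15578 = 3230/15578 = 3230*(1/15578) = 1615/7789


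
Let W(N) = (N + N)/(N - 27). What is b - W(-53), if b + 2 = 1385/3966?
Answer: -236039/79320 ≈ -2.9758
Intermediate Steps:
W(N) = 2*N/(-27 + N) (W(N) = (2*N)/(-27 + N) = 2*N/(-27 + N))
b = -6547/3966 (b = -2 + 1385/3966 = -6547/3966 ≈ -1.6508)
b - W(-53) = -6547/3966 - 2*(-53)/(-27 - 53) = -6547/3966 - 2*(-53)/(-80) = -6547/3966 - 2*(-53)*(-1)/80 = -6547/3966 - 1*53/40 = -6547/3966 - 53/40 = -236039/79320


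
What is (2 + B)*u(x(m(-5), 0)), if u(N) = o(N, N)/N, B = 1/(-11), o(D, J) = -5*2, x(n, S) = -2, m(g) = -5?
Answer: 105/11 ≈ 9.5455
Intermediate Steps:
o(D, J) = -10
B = -1/11 ≈ -0.090909
u(N) = -10/N
(2 + B)*u(x(m(-5), 0)) = (2 - 1/11)*(-10/(-2)) = 21*(-10*(-½))/11 = (21/11)*5 = 105/11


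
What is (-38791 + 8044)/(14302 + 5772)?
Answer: -30747/20074 ≈ -1.5317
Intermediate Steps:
(-38791 + 8044)/(14302 + 5772) = -30747/20074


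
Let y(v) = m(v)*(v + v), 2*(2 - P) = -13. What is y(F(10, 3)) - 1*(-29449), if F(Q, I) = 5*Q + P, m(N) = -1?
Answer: 29332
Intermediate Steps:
P = 17/2 (P = 2 - ½*(-13) = 2 + 13/2 = 17/2 ≈ 8.5000)
F(Q, I) = 17/2 + 5*Q (F(Q, I) = 5*Q + 17/2 = 17/2 + 5*Q)
y(v) = -2*v (y(v) = -(v + v) = -2*v)
y(F(10, 3)) - 1*(-29449) = -2*(17/2 + 5*10) - 1*(-29449) = -2*(17/2 + 50) + 29449 = -2*117/2 + 29449 = -117 + 29449 = 29332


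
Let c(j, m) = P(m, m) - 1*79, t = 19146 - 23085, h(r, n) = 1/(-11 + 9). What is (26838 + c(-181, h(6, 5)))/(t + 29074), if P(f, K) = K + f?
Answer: 26758/25135 ≈ 1.0646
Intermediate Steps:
h(r, n) = -½ (h(r, n) = 1/(-2) = -½)
t = -3939
c(j, m) = -79 + 2*m (c(j, m) = (m + m) - 1*79 = 2*m - 79 = -79 + 2*m)
(26838 + c(-181, h(6, 5)))/(t + 29074) = (26838 + (-79 + 2*(-½)))/(-3939 + 29074) = (26838 + (-79 - 1))/25135 = (26838 - 80)*(1/25135) = 26758*(1/25135) = 26758/25135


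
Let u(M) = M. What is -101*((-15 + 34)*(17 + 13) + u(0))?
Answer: -57570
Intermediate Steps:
-101*((-15 + 34)*(17 + 13) + u(0)) = -101*((-15 + 34)*(17 + 13) + 0) = -101*(19*30 + 0) = -101*(570 + 0) = -101*570 = -57570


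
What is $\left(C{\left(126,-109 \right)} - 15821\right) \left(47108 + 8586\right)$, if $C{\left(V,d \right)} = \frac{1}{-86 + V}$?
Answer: $- \frac{17622667633}{20} \approx -8.8113 \cdot 10^{8}$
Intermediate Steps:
$\left(C{\left(126,-109 \right)} - 15821\right) \left(47108 + 8586\right) = \left(\frac{1}{-86 + 126} - 15821\right) \left(47108 + 8586\right) = \left(\frac{1}{40} - 15821\right) 55694 = \left(- \frac{632839}{40}\right) 55694 = - \frac{17622667633}{20}$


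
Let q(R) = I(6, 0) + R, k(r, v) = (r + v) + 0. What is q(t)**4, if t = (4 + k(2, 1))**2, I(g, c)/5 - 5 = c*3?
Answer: 29986576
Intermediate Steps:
k(r, v) = r + v
I(g, c) = 25 + 15*c (I(g, c) = 25 + 5*(c*3) = 25 + 5*(3*c) = 25 + 15*c)
t = 49 (t = (4 + (2 + 1))**2 = (4 + 3)**2 = 7**2 = 49)
q(R) = 25 + R (q(R) = (25 + 15*0) + R = (25 + 0) + R = 25 + R)
q(t)**4 = (25 + 49)**4 = 74**4 = 29986576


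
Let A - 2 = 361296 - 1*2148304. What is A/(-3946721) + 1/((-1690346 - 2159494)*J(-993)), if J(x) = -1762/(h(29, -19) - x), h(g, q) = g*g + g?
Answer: 1346890684689967/2974695398679520 ≈ 0.45278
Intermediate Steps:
A = -1787006 (A = 2 + (361296 - 1*2148304) = 2 + (361296 - 2148304) = 2 - 1787008 = -1787006)
h(g, q) = g + g² (h(g, q) = g² + g = g + g²)
J(x) = -1762/(870 - x) (J(x) = -1762/(29*(1 + 29) - x) = -1762/(29*30 - x) = -1762/(870 - x))
A/(-3946721) + 1/((-1690346 - 2159494)*J(-993)) = -1787006/(-3946721) + 1/((-1690346 - 2159494)*((1762/(-870 - 993)))) = -1787006*(-1/3946721) + 1/((-3849840)*((1762/(-1863)))) = 1787006/3946721 - 1/(3849840*(1762*(-1/1863))) = 1787006/3946721 - 1/(3849840*(-1762/1863)) = 1787006/3946721 - 1/3849840*(-1863/1762) = 1787006/3946721 + 207/753713120 = 1346890684689967/2974695398679520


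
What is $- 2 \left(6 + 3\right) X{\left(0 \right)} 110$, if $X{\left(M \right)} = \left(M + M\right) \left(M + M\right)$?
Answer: $0$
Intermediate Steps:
$X{\left(M \right)} = 4 M^{2}$ ($X{\left(M \right)} = 2 M 2 M = 4 M^{2}$)
$- 2 \left(6 + 3\right) X{\left(0 \right)} 110 = - 2 \left(6 + 3\right) 4 \cdot 0^{2} \cdot 110 = - 2 \cdot 9 \cdot 4 \cdot 0 \cdot 110 = \left(-1\right) 18 \cdot 0 \cdot 110 = \left(-18\right) 0 \cdot 110 = 0 \cdot 110 = 0$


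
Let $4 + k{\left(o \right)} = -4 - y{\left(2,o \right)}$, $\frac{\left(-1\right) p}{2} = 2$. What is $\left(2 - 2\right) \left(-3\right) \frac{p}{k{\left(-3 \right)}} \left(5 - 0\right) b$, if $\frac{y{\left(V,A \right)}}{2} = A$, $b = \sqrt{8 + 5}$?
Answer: $0$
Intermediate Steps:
$p = -4$ ($p = \left(-2\right) 2 = -4$)
$b = \sqrt{13} \approx 3.6056$
$y{\left(V,A \right)} = 2 A$
$k{\left(o \right)} = -8 - 2 o$ ($k{\left(o \right)} = -4 - \left(4 + 2 o\right) = -8 - 2 o$)
$\left(2 - 2\right) \left(-3\right) \frac{p}{k{\left(-3 \right)}} \left(5 - 0\right) b = \left(2 - 2\right) \left(-3\right) \left(- \frac{4}{-8 - -6}\right) \left(5 - 0\right) \sqrt{13} = 0 \left(-3\right) \left(- \frac{4}{-8 + 6}\right) \left(5 + 0\right) \sqrt{13} = 0 \left(- \frac{4}{-2}\right) 5 \sqrt{13} = 0 \left(\left(-4\right) \left(- \frac{1}{2}\right)\right) 5 \sqrt{13} = 0 \cdot 2 \cdot 5 \sqrt{13} = 0 \cdot 5 \sqrt{13} = 0 \sqrt{13} = 0$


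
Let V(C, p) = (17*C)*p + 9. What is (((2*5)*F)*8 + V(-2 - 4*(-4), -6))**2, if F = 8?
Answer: 606841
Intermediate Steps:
V(C, p) = 9 + 17*C*p (V(C, p) = 17*C*p + 9 = 9 + 17*C*p)
(((2*5)*F)*8 + V(-2 - 4*(-4), -6))**2 = (((2*5)*8)*8 + (9 + 17*(-2 - 4*(-4))*(-6)))**2 = ((10*8)*8 + (9 + 17*(-2 + 16)*(-6)))**2 = (80*8 + (9 + 17*14*(-6)))**2 = (640 + (9 - 1428))**2 = (640 - 1419)**2 = (-779)**2 = 606841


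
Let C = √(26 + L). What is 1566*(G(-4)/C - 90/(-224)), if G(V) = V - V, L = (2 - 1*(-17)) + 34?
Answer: 35235/56 ≈ 629.20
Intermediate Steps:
L = 53 (L = (2 + 17) + 34 = 19 + 34 = 53)
C = √79 (C = √(26 + 53) = √79 ≈ 8.8882)
G(V) = 0
1566*(G(-4)/C - 90/(-224)) = 1566*(0/(√79) - 90/(-224)) = 1566*(0*(√79/79) - 90*(-1/224)) = 1566*(0 + 45/112) = 1566*(45/112) = 35235/56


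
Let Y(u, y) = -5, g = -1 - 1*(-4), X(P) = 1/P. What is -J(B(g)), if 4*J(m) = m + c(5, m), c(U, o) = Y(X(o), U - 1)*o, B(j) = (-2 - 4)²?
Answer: 36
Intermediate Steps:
g = 3 (g = -1 + 4 = 3)
B(j) = 36 (B(j) = (-6)² = 36)
c(U, o) = -5*o
J(m) = -m (J(m) = (m - 5*m)/4 = (-4*m)/4 = -m)
-J(B(g)) = -(-1)*36 = -1*(-36) = 36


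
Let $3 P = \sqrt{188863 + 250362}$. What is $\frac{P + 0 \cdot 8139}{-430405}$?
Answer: $- \frac{\sqrt{17569}}{258243} \approx -0.00051327$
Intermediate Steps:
$P = \frac{5 \sqrt{17569}}{3}$ ($P = \frac{\sqrt{188863 + 250362}}{3} = \frac{\sqrt{439225}}{3} = \frac{5 \sqrt{17569}}{3} \approx 220.91$)
$\frac{P + 0 \cdot 8139}{-430405} = \frac{\frac{5 \sqrt{17569}}{3} + 0 \cdot 8139}{-430405} = \left(\frac{5 \sqrt{17569}}{3} + 0\right) \left(- \frac{1}{430405}\right) = \frac{5 \sqrt{17569}}{3} \left(- \frac{1}{430405}\right) = - \frac{\sqrt{17569}}{258243}$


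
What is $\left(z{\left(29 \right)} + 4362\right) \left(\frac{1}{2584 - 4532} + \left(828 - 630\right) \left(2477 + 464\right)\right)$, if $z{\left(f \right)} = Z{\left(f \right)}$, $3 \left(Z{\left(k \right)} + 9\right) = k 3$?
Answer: $\frac{2485372819433}{974} \approx 2.5517 \cdot 10^{9}$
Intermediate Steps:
$Z{\left(k \right)} = -9 + k$ ($Z{\left(k \right)} = -9 + \frac{k 3}{3} = -9 + \frac{3 k}{3} = -9 + k$)
$z{\left(f \right)} = -9 + f$
$\left(z{\left(29 \right)} + 4362\right) \left(\frac{1}{2584 - 4532} + \left(828 - 630\right) \left(2477 + 464\right)\right) = \left(\left(-9 + 29\right) + 4362\right) \left(\frac{1}{2584 - 4532} + \left(828 - 630\right) \left(2477 + 464\right)\right) = \left(20 + 4362\right) \left(\frac{1}{-1948} + 198 \cdot 2941\right) = 4382 \left(- \frac{1}{1948} + 582318\right) = 4382 \cdot \frac{1134355463}{1948} = \frac{2485372819433}{974}$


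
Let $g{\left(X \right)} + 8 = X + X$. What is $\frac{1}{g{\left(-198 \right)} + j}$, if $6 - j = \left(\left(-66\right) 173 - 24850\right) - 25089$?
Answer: $\frac{1}{60959} \approx 1.6404 \cdot 10^{-5}$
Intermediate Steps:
$g{\left(X \right)} = -8 + 2 X$ ($g{\left(X \right)} = -8 + \left(X + X\right) = -8 + 2 X$)
$j = 61363$ ($j = 6 - \left(\left(\left(-66\right) 173 - 24850\right) - 25089\right) = 6 - \left(\left(-11418 - 24850\right) - 25089\right) = 6 - \left(-36268 - 25089\right) = 6 - -61357 = 6 + 61357 = 61363$)
$\frac{1}{g{\left(-198 \right)} + j} = \frac{1}{\left(-8 + 2 \left(-198\right)\right) + 61363} = \frac{1}{\left(-8 - 396\right) + 61363} = \frac{1}{-404 + 61363} = \frac{1}{60959}$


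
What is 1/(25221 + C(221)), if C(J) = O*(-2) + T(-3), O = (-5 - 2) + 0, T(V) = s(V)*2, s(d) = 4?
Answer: 1/25243 ≈ 3.9615e-5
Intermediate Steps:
T(V) = 8 (T(V) = 4*2 = 8)
O = -7 (O = -7 + 0 = -7)
C(J) = 22 (C(J) = -7*(-2) + 8 = 14 + 8 = 22)
1/(25221 + C(221)) = 1/(25221 + 22) = 1/25243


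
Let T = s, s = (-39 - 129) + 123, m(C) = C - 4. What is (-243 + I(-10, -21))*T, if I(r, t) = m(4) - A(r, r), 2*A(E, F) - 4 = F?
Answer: 10800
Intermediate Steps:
m(C) = -4 + C
A(E, F) = 2 + F/2
s = -45 (s = -168 + 123 = -45)
T = -45
I(r, t) = -2 - r/2 (I(r, t) = (-4 + 4) - (2 + r/2) = 0 + (-2 - r/2) = -2 - r/2)
(-243 + I(-10, -21))*T = (-243 + (-2 - ½*(-10)))*(-45) = (-243 + (-2 + 5))*(-45) = (-243 + 3)*(-45) = -240*(-45) = 10800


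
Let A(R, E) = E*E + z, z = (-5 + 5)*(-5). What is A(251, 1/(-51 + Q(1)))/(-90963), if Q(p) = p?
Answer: -1/227407500 ≈ -4.3974e-9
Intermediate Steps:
z = 0 (z = 0*(-5) = 0)
A(R, E) = E² (A(R, E) = E*E + 0 = E² + 0 = E²)
A(251, 1/(-51 + Q(1)))/(-90963) = (1/(-51 + 1))²/(-90963) = (1/(-50))²*(-1/90963) = (-1/50)²*(-1/90963) = (1/2500)*(-1/90963) = -1/227407500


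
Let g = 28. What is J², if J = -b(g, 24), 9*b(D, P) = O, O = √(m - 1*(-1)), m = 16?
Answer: 17/81 ≈ 0.20988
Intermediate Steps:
O = √17 (O = √(16 - 1*(-1)) = √(16 + 1) = √17 ≈ 4.1231)
b(D, P) = √17/9
J = -√17/9 ≈ -0.45812
J² = (-√17/9)² = 17/81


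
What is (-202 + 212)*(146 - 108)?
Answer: 380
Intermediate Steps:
(-202 + 212)*(146 - 108) = 10*38 = 380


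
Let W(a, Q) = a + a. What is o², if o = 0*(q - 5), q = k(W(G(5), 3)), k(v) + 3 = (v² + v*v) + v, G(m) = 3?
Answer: 0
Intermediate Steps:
W(a, Q) = 2*a
k(v) = -3 + v + 2*v² (k(v) = -3 + ((v² + v*v) + v) = -3 + ((v² + v²) + v) = -3 + (2*v² + v) = -3 + (v + 2*v²) = -3 + v + 2*v²)
q = 75 (q = -3 + 2*3 + 2*(2*3)² = -3 + 6 + 2*6² = -3 + 6 + 2*36 = -3 + 6 + 72 = 75)
o = 0 (o = 0*(75 - 5) = 0*70 = 0)
o² = 0² = 0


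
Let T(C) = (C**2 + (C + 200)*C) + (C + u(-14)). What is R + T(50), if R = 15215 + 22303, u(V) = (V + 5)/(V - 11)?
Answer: 1314209/25 ≈ 52568.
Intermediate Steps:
u(V) = (5 + V)/(-11 + V)
R = 37518
T(C) = 9/25 + C + C**2 + C*(200 + C) (T(C) = (C**2 + (C + 200)*C) + (C + (5 - 14)/(-11 - 14)) = (C**2 + (200 + C)*C) + (C - 9/(-25)) = (C**2 + C*(200 + C)) + (C - 1/25*(-9)) = (C**2 + C*(200 + C)) + (C + 9/25) = (C**2 + C*(200 + C)) + (9/25 + C) = 9/25 + C + C**2 + C*(200 + C))
R + T(50) = 37518 + (9/25 + 2*50**2 + 201*50) = 37518 + (9/25 + 2*2500 + 10050) = 37518 + (9/25 + 5000 + 10050) = 37518 + 376259/25 = 1314209/25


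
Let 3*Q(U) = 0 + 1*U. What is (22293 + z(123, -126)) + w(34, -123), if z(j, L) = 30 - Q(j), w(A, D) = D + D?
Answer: 22036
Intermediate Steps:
Q(U) = U/3 (Q(U) = (0 + 1*U)/3 = (0 + U)/3 = U/3)
w(A, D) = 2*D
z(j, L) = 30 - j/3
(22293 + z(123, -126)) + w(34, -123) = (22293 + (30 - 1/3*123)) + 2*(-123) = (22293 + (30 - 41)) - 246 = (22293 - 11) - 246 = 22282 - 246 = 22036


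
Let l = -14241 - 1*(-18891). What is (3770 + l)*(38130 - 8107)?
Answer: 252793660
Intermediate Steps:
l = 4650 (l = -14241 + 18891 = 4650)
(3770 + l)*(38130 - 8107) = (3770 + 4650)*(38130 - 8107) = 8420*30023 = 252793660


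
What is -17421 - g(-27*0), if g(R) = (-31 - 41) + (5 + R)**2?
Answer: -17374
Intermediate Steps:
g(R) = -72 + (5 + R)**2
-17421 - g(-27*0) = -17421 - (-72 + (5 - 27*0)**2) = -17421 - (-72 + (5 + 0)**2) = -17421 - (-72 + 5**2) = -17421 - (-72 + 25) = -17421 - 1*(-47) = -17421 + 47 = -17374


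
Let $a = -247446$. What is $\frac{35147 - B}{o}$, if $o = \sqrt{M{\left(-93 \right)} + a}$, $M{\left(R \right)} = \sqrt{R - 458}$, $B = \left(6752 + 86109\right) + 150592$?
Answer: $- \frac{208306}{\sqrt{-247446 + i \sqrt{551}}} \approx -0.019862 + 418.76 i$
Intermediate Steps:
$B = 243453$ ($B = 92861 + 150592 = 243453$)
$M{\left(R \right)} = \sqrt{-458 + R}$
$o = \sqrt{-247446 + i \sqrt{551}}$ ($o = \sqrt{\sqrt{-458 - 93} - 247446} = \sqrt{\sqrt{-551} - 247446} = \sqrt{i \sqrt{551} - 247446} = \sqrt{-247446 + i \sqrt{551}} \approx 0.024 + 497.44 i$)
$\frac{35147 - B}{o} = \frac{35147 - 243453}{\sqrt{-247446 + i \sqrt{551}}} = - \frac{208306}{\sqrt{-247446 + i \sqrt{551}}}$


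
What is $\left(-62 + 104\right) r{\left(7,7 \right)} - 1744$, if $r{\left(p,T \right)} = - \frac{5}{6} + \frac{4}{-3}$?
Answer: $-1835$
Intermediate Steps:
$r{\left(p,T \right)} = - \frac{13}{6}$ ($r{\left(p,T \right)} = \left(-5\right) \frac{1}{6} + 4 \left(- \frac{1}{3}\right) = - \frac{5}{6} - \frac{4}{3} = - \frac{13}{6}$)
$\left(-62 + 104\right) r{\left(7,7 \right)} - 1744 = \left(-62 + 104\right) \left(- \frac{13}{6}\right) - 1744 = 42 \left(- \frac{13}{6}\right) - 1744 = -91 - 1744 = -1835$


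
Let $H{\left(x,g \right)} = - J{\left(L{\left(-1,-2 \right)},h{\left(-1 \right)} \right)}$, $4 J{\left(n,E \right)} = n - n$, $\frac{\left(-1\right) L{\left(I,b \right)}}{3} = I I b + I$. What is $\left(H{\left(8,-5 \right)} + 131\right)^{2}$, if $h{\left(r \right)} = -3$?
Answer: $17161$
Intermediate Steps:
$L{\left(I,b \right)} = - 3 I - 3 b I^{2}$ ($L{\left(I,b \right)} = - 3 \left(I I b + I\right) = - 3 \left(I^{2} b + I\right) = - 3 \left(b I^{2} + I\right) = - 3 \left(I + b I^{2}\right) = - 3 I - 3 b I^{2}$)
$J{\left(n,E \right)} = 0$ ($J{\left(n,E \right)} = \frac{n - n}{4} = \frac{1}{4} \cdot 0 = 0$)
$H{\left(x,g \right)} = 0$ ($H{\left(x,g \right)} = \left(-1\right) 0 = 0$)
$\left(H{\left(8,-5 \right)} + 131\right)^{2} = \left(0 + 131\right)^{2} = 131^{2} = 17161$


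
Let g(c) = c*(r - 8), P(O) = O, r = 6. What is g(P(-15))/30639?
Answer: 10/10213 ≈ 0.00097914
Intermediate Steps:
g(c) = -2*c (g(c) = c*(6 - 8) = c*(-2) = -2*c)
g(P(-15))/30639 = -2*(-15)/30639 = 30*(1/30639) = 10/10213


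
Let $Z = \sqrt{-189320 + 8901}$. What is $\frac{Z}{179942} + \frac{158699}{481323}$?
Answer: $\frac{158699}{481323} + \frac{i \sqrt{180419}}{179942} \approx 0.32971 + 0.0023605 i$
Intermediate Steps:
$Z = i \sqrt{180419}$ ($Z = \sqrt{-180419} = i \sqrt{180419} \approx 424.76 i$)
$\frac{Z}{179942} + \frac{158699}{481323} = \frac{i \sqrt{180419}}{179942} + \frac{158699}{481323} = \frac{158699}{481323} + \frac{i \sqrt{180419}}{179942}$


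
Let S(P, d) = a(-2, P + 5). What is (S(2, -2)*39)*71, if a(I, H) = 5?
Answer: 13845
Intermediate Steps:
S(P, d) = 5
(S(2, -2)*39)*71 = (5*39)*71 = 195*71 = 13845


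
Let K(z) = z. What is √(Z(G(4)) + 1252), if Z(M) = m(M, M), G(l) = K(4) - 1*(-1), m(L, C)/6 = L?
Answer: √1282 ≈ 35.805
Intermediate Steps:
m(L, C) = 6*L
G(l) = 5 (G(l) = 4 - 1*(-1) = 4 + 1 = 5)
Z(M) = 6*M
√(Z(G(4)) + 1252) = √(6*5 + 1252) = √(30 + 1252) = √1282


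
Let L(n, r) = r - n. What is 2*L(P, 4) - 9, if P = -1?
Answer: 1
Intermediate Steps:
2*L(P, 4) - 9 = 2*(4 - 1*(-1)) - 9 = 2*(4 + 1) - 9 = 2*5 - 9 = 10 - 9 = 1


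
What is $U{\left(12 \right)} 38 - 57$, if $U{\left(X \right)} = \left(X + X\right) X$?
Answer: $10887$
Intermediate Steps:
$U{\left(X \right)} = 2 X^{2}$ ($U{\left(X \right)} = 2 X X = 2 X^{2}$)
$U{\left(12 \right)} 38 - 57 = 2 \cdot 12^{2} \cdot 38 - 57 = 2 \cdot 144 \cdot 38 - 57 = 288 \cdot 38 - 57 = 10944 - 57 = 10887$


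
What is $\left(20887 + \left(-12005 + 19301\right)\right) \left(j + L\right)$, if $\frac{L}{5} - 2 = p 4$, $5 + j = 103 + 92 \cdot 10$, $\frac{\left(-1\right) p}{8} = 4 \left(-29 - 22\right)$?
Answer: $948865244$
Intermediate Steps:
$p = 1632$ ($p = - 8 \cdot 4 \left(-29 - 22\right) = - 8 \cdot 4 \left(-51\right) = \left(-8\right) \left(-204\right) = 1632$)
$j = 1018$ ($j = -5 + \left(103 + 92 \cdot 10\right) = -5 + \left(103 + 920\right) = -5 + 1023 = 1018$)
$L = 32650$ ($L = 10 + 5 \cdot 1632 \cdot 4 = 10 + 5 \cdot 6528 = 10 + 32640 = 32650$)
$\left(20887 + \left(-12005 + 19301\right)\right) \left(j + L\right) = \left(20887 + \left(-12005 + 19301\right)\right) \left(1018 + 32650\right) = \left(20887 + 7296\right) 33668 = 28183 \cdot 33668 = 948865244$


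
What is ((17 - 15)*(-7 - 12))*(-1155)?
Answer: 43890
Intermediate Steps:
((17 - 15)*(-7 - 12))*(-1155) = (2*(-19))*(-1155) = -38*(-1155) = 43890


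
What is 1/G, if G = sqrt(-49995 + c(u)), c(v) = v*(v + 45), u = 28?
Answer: -I*sqrt(47951)/47951 ≈ -0.0045667*I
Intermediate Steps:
c(v) = v*(45 + v)
G = I*sqrt(47951) (G = sqrt(-49995 + 28*(45 + 28)) = sqrt(-49995 + 28*73) = sqrt(-49995 + 2044) = sqrt(-47951) = I*sqrt(47951) ≈ 218.98*I)
1/G = 1/(I*sqrt(47951)) = -I*sqrt(47951)/47951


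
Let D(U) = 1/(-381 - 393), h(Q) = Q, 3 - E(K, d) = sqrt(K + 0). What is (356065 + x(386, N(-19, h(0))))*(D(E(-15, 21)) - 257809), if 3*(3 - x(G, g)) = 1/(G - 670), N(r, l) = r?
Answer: -60535701371507479/659448 ≈ -9.1798e+10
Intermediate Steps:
E(K, d) = 3 - sqrt(K) (E(K, d) = 3 - sqrt(K + 0) = 3 - sqrt(K))
x(G, g) = 3 - 1/(3*(-670 + G)) (x(G, g) = 3 - 1/(3*(G - 670)) = 3 - 1/(3*(-670 + G)))
D(U) = -1/774 (D(U) = 1/(-774) = -1/774)
(356065 + x(386, N(-19, h(0))))*(D(E(-15, 21)) - 257809) = (356065 + (-6031 + 9*386)/(3*(-670 + 386)))*(-1/774 - 257809) = (356065 + (1/3)*(-6031 + 3474)/(-284))*(-199544167/774) = (356065 + (1/3)*(-1/284)*(-2557))*(-199544167/774) = (356065 + 2557/852)*(-199544167/774) = (303369937/852)*(-199544167/774) = -60535701371507479/659448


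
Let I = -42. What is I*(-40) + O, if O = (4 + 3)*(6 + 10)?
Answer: 1792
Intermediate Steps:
O = 112 (O = 7*16 = 112)
I*(-40) + O = -42*(-40) + 112 = 1680 + 112 = 1792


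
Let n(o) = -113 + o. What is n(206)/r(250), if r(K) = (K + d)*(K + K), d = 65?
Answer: 31/52500 ≈ 0.00059048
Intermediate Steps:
r(K) = 2*K*(65 + K) (r(K) = (K + 65)*(K + K) = (65 + K)*(2*K) = 2*K*(65 + K))
n(206)/r(250) = (-113 + 206)/((2*250*(65 + 250))) = 93/((2*250*315)) = 93/157500 = 93*(1/157500) = 31/52500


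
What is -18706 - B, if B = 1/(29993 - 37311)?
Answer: -136890507/7318 ≈ -18706.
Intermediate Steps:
B = -1/7318 (B = 1/(-7318) = -1/7318 ≈ -0.00013665)
-18706 - B = -18706 - 1*(-1/7318) = -18706 + 1/7318 = -136890507/7318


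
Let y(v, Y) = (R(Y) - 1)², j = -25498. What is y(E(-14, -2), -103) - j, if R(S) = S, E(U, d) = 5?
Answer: 36314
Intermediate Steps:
y(v, Y) = (-1 + Y)² (y(v, Y) = (Y - 1)² = (-1 + Y)²)
y(E(-14, -2), -103) - j = (-1 - 103)² - 1*(-25498) = (-104)² + 25498 = 10816 + 25498 = 36314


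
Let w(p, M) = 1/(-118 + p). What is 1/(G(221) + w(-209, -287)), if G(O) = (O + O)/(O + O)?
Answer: 327/326 ≈ 1.0031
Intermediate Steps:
G(O) = 1 (G(O) = (2*O)/((2*O)) = (2*O)*(1/(2*O)) = 1)
1/(G(221) + w(-209, -287)) = 1/(1 + 1/(-118 - 209)) = 1/(1 + 1/(-327)) = 1/(1 - 1/327) = 1/(326/327) = 327/326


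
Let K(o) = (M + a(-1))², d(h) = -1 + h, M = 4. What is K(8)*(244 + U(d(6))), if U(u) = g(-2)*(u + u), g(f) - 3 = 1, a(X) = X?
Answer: 2556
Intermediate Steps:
g(f) = 4 (g(f) = 3 + 1 = 4)
K(o) = 9 (K(o) = (4 - 1)² = 3² = 9)
U(u) = 8*u (U(u) = 4*(u + u) = 4*(2*u) = 8*u)
K(8)*(244 + U(d(6))) = 9*(244 + 8*(-1 + 6)) = 9*(244 + 8*5) = 9*(244 + 40) = 9*284 = 2556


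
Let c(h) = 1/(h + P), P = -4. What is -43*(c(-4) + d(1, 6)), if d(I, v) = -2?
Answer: 731/8 ≈ 91.375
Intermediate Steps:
c(h) = 1/(-4 + h) (c(h) = 1/(h - 4) = 1/(-4 + h))
-43*(c(-4) + d(1, 6)) = -43*(1/(-4 - 4) - 2) = -43*(1/(-8) - 2) = -43*(-⅛ - 2) = -43*(-17/8) = 731/8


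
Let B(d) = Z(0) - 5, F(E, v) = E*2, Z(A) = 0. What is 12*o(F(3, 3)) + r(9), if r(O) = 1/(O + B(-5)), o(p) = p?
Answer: 289/4 ≈ 72.250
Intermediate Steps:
F(E, v) = 2*E
B(d) = -5 (B(d) = 0 - 5 = -5)
r(O) = 1/(-5 + O) (r(O) = 1/(O - 5) = 1/(-5 + O))
12*o(F(3, 3)) + r(9) = 12*(2*3) + 1/(-5 + 9) = 12*6 + 1/4 = 72 + ¼ = 289/4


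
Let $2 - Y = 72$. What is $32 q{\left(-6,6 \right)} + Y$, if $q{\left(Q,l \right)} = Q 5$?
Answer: $-1030$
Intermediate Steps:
$Y = -70$ ($Y = 2 - 72 = -70$)
$q{\left(Q,l \right)} = 5 Q$
$32 q{\left(-6,6 \right)} + Y = 32 \cdot 5 \left(-6\right) - 70 = 32 \left(-30\right) - 70 = -960 - 70 = -1030$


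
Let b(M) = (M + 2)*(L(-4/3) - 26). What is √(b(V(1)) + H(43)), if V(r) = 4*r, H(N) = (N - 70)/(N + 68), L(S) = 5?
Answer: 3*I*√19203/37 ≈ 11.236*I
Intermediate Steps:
H(N) = (-70 + N)/(68 + N)
b(M) = -42 - 21*M (b(M) = (M + 2)*(5 - 26) = (2 + M)*(-21) = -42 - 21*M)
√(b(V(1)) + H(43)) = √((-42 - 84) + (-70 + 43)/(68 + 43)) = √((-42 - 21*4) - 27/111) = √((-42 - 84) + (1/111)*(-27)) = √(-126 - 9/37) = √(-4671/37) = 3*I*√19203/37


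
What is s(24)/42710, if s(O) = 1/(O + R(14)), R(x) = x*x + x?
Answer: 1/9994140 ≈ 1.0006e-7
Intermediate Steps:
R(x) = x + x² (R(x) = x² + x = x + x²)
s(O) = 1/(210 + O) (s(O) = 1/(O + 14*(1 + 14)) = 1/(O + 14*15) = 1/(O + 210) = 1/(210 + O))
s(24)/42710 = 1/((210 + 24)*42710) = (1/42710)/234 = (1/234)*(1/42710) = 1/9994140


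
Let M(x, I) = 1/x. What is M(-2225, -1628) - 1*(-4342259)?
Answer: 9661526274/2225 ≈ 4.3423e+6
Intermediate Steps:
M(-2225, -1628) - 1*(-4342259) = 1/(-2225) - 1*(-4342259) = -1/2225 + 4342259 = 9661526274/2225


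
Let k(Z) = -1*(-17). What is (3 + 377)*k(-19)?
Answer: 6460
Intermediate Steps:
k(Z) = 17
(3 + 377)*k(-19) = (3 + 377)*17 = 380*17 = 6460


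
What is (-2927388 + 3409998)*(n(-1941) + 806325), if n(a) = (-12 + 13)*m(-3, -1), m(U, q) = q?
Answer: 389140025640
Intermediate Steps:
n(a) = -1 (n(a) = (-12 + 13)*(-1) = 1*(-1) = -1)
(-2927388 + 3409998)*(n(-1941) + 806325) = (-2927388 + 3409998)*(-1 + 806325) = 482610*806324 = 389140025640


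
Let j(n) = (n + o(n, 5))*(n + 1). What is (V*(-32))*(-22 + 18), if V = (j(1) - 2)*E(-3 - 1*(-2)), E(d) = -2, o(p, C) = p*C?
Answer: -2560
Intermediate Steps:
o(p, C) = C*p
j(n) = 6*n*(1 + n) (j(n) = (n + 5*n)*(n + 1) = (6*n)*(1 + n) = 6*n*(1 + n))
V = -20 (V = (6*1*(1 + 1) - 2)*(-2) = (6*1*2 - 2)*(-2) = (12 - 2)*(-2) = 10*(-2) = -20)
(V*(-32))*(-22 + 18) = (-20*(-32))*(-22 + 18) = 640*(-4) = -2560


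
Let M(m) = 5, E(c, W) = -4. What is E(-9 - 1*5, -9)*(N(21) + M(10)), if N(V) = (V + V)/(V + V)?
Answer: -24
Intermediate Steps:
N(V) = 1 (N(V) = (2*V)/((2*V)) = (2*V)*(1/(2*V)) = 1)
E(-9 - 1*5, -9)*(N(21) + M(10)) = -4*(1 + 5) = -4*6 = -24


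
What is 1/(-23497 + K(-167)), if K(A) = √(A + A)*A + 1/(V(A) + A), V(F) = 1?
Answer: -647483498/15470605753865 + 4601852*I*√334/15470605753865 ≈ -4.1852e-5 + 5.4362e-6*I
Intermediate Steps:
K(A) = 1/(1 + A) + √2*A^(3/2) (K(A) = √(A + A)*A + 1/(1 + A) = √(2*A)*A + 1/(1 + A) = (√2*√A)*A + 1/(1 + A) = √2*A^(3/2) + 1/(1 + A) = 1/(1 + A) + √2*A^(3/2))
1/(-23497 + K(-167)) = 1/(-23497 + (1 + √2*(-167)^(3/2) + √2*(-167)^(5/2))/(1 - 167)) = 1/(-23497 + (1 + √2*(-167*I*√167) + √2*(27889*I*√167))/(-166)) = 1/(-23497 - (1 - 167*I*√334 + 27889*I*√334)/166) = 1/(-23497 - (1 + 27722*I*√334)/166) = 1/(-23497 + (-1/166 - 167*I*√334)) = 1/(-3900503/166 - 167*I*√334)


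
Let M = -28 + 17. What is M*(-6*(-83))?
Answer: -5478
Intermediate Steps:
M = -11
M*(-6*(-83)) = -(-66)*(-83) = -11*498 = -5478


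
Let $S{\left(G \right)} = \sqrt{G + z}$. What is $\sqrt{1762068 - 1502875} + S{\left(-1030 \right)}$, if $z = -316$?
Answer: $\sqrt{259193} + i \sqrt{1346} \approx 509.11 + 36.688 i$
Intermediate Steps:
$S{\left(G \right)} = \sqrt{-316 + G}$ ($S{\left(G \right)} = \sqrt{G - 316} = \sqrt{-316 + G}$)
$\sqrt{1762068 - 1502875} + S{\left(-1030 \right)} = \sqrt{1762068 - 1502875} + \sqrt{-316 - 1030} = \sqrt{259193} + \sqrt{-1346} = \sqrt{259193} + i \sqrt{1346}$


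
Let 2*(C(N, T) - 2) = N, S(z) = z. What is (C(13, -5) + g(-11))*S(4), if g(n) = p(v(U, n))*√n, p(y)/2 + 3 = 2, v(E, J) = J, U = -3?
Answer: 34 - 8*I*√11 ≈ 34.0 - 26.533*I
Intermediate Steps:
C(N, T) = 2 + N/2
p(y) = -2 (p(y) = -6 + 2*2 = -6 + 4 = -2)
g(n) = -2*√n
(C(13, -5) + g(-11))*S(4) = ((2 + (½)*13) - 2*I*√11)*4 = ((2 + 13/2) - 2*I*√11)*4 = (17/2 - 2*I*√11)*4 = 34 - 8*I*√11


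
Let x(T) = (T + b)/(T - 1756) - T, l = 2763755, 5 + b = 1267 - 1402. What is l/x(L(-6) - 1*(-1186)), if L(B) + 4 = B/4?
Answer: -6362164010/2721673 ≈ -2337.6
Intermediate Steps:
b = -140 (b = -5 + (1267 - 1402) = -5 - 135 = -140)
L(B) = -4 + B/4
x(T) = -T + (-140 + T)/(-1756 + T) (x(T) = (T - 140)/(T - 1756) - T = (-140 + T)/(-1756 + T) - T = -T + (-140 + T)/(-1756 + T))
l/x(L(-6) - 1*(-1186)) = 2763755/(((-140 - ((-4 + (¼)*(-6)) - 1*(-1186))² + 1757*((-4 + (¼)*(-6)) - 1*(-1186)))/(-1756 + ((-4 + (¼)*(-6)) - 1*(-1186))))) = 2763755/(((-140 - ((-4 - 3/2) + 1186)² + 1757*((-4 - 3/2) + 1186))/(-1756 + ((-4 - 3/2) + 1186)))) = 2763755/(((-140 - (-11/2 + 1186)² + 1757*(-11/2 + 1186))/(-1756 + (-11/2 + 1186)))) = 2763755/(((-140 - (2361/2)² + 1757*(2361/2))/(-1756 + 2361/2))) = 2763755/(((-140 - 1*5574321/4 + 4148277/2)/(-1151/2))) = 2763755/((-2*(-140 - 5574321/4 + 4148277/2)/1151)) = 2763755/((-2/1151*2721673/4)) = 2763755/(-2721673/2302) = 2763755*(-2302/2721673) = -6362164010/2721673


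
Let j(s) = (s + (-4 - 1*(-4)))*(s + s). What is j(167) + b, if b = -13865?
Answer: 41913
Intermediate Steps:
j(s) = 2*s**2 (j(s) = (s + (-4 + 4))*(2*s) = (s + 0)*(2*s) = s*(2*s) = 2*s**2)
j(167) + b = 2*167**2 - 13865 = 2*27889 - 13865 = 55778 - 13865 = 41913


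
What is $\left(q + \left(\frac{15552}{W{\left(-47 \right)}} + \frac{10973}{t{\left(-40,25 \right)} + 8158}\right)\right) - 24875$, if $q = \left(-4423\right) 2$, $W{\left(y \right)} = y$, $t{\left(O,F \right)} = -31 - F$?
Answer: $- \frac{12966241047}{380794} \approx -34051.0$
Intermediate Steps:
$q = -8846$
$\left(q + \left(\frac{15552}{W{\left(-47 \right)}} + \frac{10973}{t{\left(-40,25 \right)} + 8158}\right)\right) - 24875 = \left(-8846 + \left(\frac{15552}{-47} + \frac{10973}{\left(-31 - 25\right) + 8158}\right)\right) - 24875 = \left(-8846 + \left(15552 \left(- \frac{1}{47}\right) + \frac{10973}{\left(-31 - 25\right) + 8158}\right)\right) - 24875 = \left(-8846 - \left(\frac{15552}{47} - \frac{10973}{-56 + 8158}\right)\right) - 24875 = \left(-8846 - \left(\frac{15552}{47} - \frac{10973}{8102}\right)\right) - 24875 = \left(-8846 + \left(- \frac{15552}{47} + 10973 \cdot \frac{1}{8102}\right)\right) - 24875 = \left(-8846 + \left(- \frac{15552}{47} + \frac{10973}{8102}\right)\right) - 24875 = \left(-8846 - \frac{125486573}{380794}\right) - 24875 = - \frac{3493990297}{380794} - 24875 = - \frac{12966241047}{380794}$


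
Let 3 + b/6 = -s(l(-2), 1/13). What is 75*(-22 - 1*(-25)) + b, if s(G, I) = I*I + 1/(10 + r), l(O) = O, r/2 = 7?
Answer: 139739/676 ≈ 206.71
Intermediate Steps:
r = 14 (r = 2*7 = 14)
s(G, I) = 1/24 + I² (s(G, I) = I*I + 1/(10 + 14) = I² + 1/24 = 1/24 + I²)
b = -12361/676 (b = -18 + 6*(-(1/24 + (1/13)²)) = -18 + 6*(-(1/24 + 1/169)) = -18 + 6*(-1*193/4056) = -18 + 6*(-193/4056) = -18 - 193/676 = -12361/676 ≈ -18.285)
75*(-22 - 1*(-25)) + b = 75*(-22 - 1*(-25)) - 12361/676 = 75*(-22 + 25) - 12361/676 = 75*3 - 12361/676 = 225 - 12361/676 = 139739/676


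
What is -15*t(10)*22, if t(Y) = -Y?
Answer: 3300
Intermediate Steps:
-15*t(10)*22 = -(-15)*10*22 = -15*(-10)*22 = 150*22 = 3300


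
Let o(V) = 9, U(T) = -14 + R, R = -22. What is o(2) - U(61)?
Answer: 45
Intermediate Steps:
U(T) = -36 (U(T) = -14 - 22 = -36)
o(2) - U(61) = 9 - 1*(-36) = 9 + 36 = 45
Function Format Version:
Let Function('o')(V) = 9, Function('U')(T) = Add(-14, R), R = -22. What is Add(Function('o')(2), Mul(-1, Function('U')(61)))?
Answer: 45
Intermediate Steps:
Function('U')(T) = -36 (Function('U')(T) = Add(-14, -22) = -36)
Add(Function('o')(2), Mul(-1, Function('U')(61))) = Add(9, Mul(-1, -36)) = Add(9, 36) = 45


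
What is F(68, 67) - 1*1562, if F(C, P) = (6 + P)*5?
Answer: -1197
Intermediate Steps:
F(C, P) = 30 + 5*P
F(68, 67) - 1*1562 = (30 + 5*67) - 1*1562 = (30 + 335) - 1562 = 365 - 1562 = -1197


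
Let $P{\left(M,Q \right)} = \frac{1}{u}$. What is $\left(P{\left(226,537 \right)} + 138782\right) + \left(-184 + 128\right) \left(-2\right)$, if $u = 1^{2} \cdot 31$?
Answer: $\frac{4305715}{31} \approx 1.3889 \cdot 10^{5}$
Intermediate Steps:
$u = 31$ ($u = 1 \cdot 31 = 31$)
$P{\left(M,Q \right)} = \frac{1}{31}$
$\left(P{\left(226,537 \right)} + 138782\right) + \left(-184 + 128\right) \left(-2\right) = \left(\frac{1}{31} + 138782\right) + \left(-184 + 128\right) \left(-2\right) = \frac{4302243}{31} - -112 = \frac{4302243}{31} + 112 = \frac{4305715}{31}$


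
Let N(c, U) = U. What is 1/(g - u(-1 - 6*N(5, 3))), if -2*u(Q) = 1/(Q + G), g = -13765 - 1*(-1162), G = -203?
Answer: -444/5595733 ≈ -7.9346e-5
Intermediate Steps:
g = -12603 (g = -13765 + 1162 = -12603)
u(Q) = -1/(2*(-203 + Q)) (u(Q) = -1/(2*(Q - 203)) = -1/(2*(-203 + Q)))
1/(g - u(-1 - 6*N(5, 3))) = 1/(-12603 - (-1)/(-406 + 2*(-1 - 6*3))) = 1/(-12603 - (-1)/(-406 + 2*(-1 - 18))) = 1/(-12603 - (-1)/(-406 + 2*(-19))) = 1/(-12603 - (-1)/(-406 - 38)) = 1/(-12603 - (-1)/(-444)) = 1/(-12603 - (-1)*(-1)/444) = 1/(-12603 - 1*1/444) = 1/(-12603 - 1/444) = 1/(-5595733/444) = -444/5595733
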